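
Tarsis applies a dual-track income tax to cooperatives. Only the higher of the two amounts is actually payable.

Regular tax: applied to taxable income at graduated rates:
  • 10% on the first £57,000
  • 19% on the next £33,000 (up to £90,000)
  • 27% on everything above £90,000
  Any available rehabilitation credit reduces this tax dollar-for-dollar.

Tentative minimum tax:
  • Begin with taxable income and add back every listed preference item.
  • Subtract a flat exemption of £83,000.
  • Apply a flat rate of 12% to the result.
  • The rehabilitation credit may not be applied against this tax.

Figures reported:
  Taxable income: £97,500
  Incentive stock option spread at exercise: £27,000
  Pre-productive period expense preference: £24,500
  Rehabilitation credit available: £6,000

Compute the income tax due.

£7,995

Regular tax:
  £57,000 × 10% = £5,700
  £33,000 × 19% = £6,270
  £7,500 × 27% = £2,025
  → £13,995
  Less rehabilitation credit £6,000 → £7,995

Tentative minimum tax:
  Adjusted income: £97,500 + £27,000 + £24,500 = £149,000
  Less exemption £83,000 → base £66,000
  £66,000 × 12% = £7,920

£7,995 > £7,920, so the regular tax governs.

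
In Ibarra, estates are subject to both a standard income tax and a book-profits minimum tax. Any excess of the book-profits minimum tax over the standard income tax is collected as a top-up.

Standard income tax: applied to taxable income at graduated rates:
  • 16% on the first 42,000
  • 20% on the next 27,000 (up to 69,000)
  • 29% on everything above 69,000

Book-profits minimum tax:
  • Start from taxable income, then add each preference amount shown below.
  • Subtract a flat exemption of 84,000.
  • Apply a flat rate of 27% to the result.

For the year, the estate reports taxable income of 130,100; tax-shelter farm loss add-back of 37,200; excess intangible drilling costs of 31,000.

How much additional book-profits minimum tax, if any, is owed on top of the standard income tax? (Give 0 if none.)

1,022

Book-profits minimum tax:
  Adjusted income: 130,100 + 37,200 + 31,000 = 198,300
  Less exemption 84,000 → base 114,300
  114,300 × 27% = 30,861

Standard income tax:
  42,000 × 16% = 6,720
  27,000 × 20% = 5,400
  61,100 × 29% = 17,719
  → 29,839

Excess of book-profits minimum tax over standard income tax: 30,861 − 29,839 = 1,022.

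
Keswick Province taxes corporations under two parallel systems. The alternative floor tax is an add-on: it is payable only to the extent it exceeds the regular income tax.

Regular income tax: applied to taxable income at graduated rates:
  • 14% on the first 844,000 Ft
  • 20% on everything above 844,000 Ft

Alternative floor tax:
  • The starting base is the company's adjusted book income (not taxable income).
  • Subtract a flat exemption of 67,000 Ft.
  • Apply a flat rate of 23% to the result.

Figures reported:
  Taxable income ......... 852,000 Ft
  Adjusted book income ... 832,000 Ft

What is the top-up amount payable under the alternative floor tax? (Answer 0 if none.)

Alternative floor tax:
  Base (adjusted book income): 832,000 Ft
  Less exemption 67,000 Ft → base 765,000 Ft
  765,000 Ft × 23% = 175,950 Ft

Regular income tax:
  844,000 Ft × 14% = 118,160 Ft
  8,000 Ft × 20% = 1,600 Ft
  → 119,760 Ft

Excess of alternative floor tax over regular income tax: 175,950 Ft − 119,760 Ft = 56,190 Ft.

56,190 Ft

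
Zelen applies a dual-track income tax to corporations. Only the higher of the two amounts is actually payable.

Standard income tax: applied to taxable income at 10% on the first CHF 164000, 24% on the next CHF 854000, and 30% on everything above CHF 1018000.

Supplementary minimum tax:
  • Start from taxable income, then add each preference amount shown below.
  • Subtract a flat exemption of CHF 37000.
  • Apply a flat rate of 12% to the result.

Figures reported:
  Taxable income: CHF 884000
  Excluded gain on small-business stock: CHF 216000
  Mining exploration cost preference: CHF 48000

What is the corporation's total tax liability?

Standard income tax:
  CHF 164000 × 10% = CHF 16400
  CHF 720000 × 24% = CHF 172800
  → CHF 189200

Supplementary minimum tax:
  Adjusted income: CHF 884000 + CHF 216000 + CHF 48000 = CHF 1148000
  Less exemption CHF 37000 → base CHF 1111000
  CHF 1111000 × 12% = CHF 133320

CHF 189200 > CHF 133320, so the standard income tax governs.

CHF 189200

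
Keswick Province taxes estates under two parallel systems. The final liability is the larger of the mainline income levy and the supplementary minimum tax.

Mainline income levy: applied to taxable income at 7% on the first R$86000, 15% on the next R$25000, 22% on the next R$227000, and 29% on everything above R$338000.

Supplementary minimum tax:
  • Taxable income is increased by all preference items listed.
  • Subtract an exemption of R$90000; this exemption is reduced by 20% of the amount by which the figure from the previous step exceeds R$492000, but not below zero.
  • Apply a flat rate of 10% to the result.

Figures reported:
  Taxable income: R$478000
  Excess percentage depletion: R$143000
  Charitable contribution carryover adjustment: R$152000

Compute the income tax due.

R$100310

Mainline income levy:
  R$86000 × 7% = R$6020
  R$25000 × 15% = R$3750
  R$227000 × 22% = R$49940
  R$140000 × 29% = R$40600
  → R$100310

Supplementary minimum tax:
  Adjusted income: R$478000 + R$143000 + R$152000 = R$773000
  Exemption: R$90000 − 20% × (R$773000 − R$492000) = R$90000 − R$56200 = R$33800
  Base: R$773000 − R$33800 = R$739200
  R$739200 × 10% = R$73920

R$100310 > R$73920, so the mainline income levy governs.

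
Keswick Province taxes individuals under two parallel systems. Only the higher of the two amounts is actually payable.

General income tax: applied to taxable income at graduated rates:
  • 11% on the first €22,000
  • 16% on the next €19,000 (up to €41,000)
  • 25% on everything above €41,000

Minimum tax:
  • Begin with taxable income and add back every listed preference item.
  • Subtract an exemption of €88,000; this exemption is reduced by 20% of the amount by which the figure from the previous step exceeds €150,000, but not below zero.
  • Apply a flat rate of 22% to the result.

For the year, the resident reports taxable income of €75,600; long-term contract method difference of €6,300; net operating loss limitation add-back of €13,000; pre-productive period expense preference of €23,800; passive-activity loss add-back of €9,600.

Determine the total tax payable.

Minimum tax:
  Adjusted income: €75,600 + €6,300 + €13,000 + €23,800 + €9,600 = €128,300
  Exemption: €128,300 ≤ €150,000, so full €88,000 applies
  Base: €128,300 − €88,000 = €40,300
  €40,300 × 22% = €8,866

General income tax:
  €22,000 × 11% = €2,420
  €19,000 × 16% = €3,040
  €34,600 × 25% = €8,650
  → €14,110

€14,110 > €8,866, so the general income tax governs.

€14,110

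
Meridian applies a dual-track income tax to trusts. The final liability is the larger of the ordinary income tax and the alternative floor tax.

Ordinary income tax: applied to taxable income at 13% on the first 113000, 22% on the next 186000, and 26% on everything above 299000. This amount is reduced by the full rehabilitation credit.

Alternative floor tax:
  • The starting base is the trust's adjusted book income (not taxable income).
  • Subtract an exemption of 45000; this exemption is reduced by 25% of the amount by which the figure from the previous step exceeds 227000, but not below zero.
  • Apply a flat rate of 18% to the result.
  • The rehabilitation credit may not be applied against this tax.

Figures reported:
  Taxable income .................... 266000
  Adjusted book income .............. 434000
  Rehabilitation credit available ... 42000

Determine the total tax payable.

Alternative floor tax:
  Base (adjusted book income): 434000
  Exemption: 25% × (434000 − 227000) = 51750 ≥ 45000, so the exemption is fully phased out
  Base: 434000 − 0 = 434000
  434000 × 18% = 78120

Ordinary income tax:
  113000 × 13% = 14690
  153000 × 22% = 33660
  → 48350
  Less rehabilitation credit 42000 → 6350

78120 > 6350, so the alternative floor tax is the binding amount.

78120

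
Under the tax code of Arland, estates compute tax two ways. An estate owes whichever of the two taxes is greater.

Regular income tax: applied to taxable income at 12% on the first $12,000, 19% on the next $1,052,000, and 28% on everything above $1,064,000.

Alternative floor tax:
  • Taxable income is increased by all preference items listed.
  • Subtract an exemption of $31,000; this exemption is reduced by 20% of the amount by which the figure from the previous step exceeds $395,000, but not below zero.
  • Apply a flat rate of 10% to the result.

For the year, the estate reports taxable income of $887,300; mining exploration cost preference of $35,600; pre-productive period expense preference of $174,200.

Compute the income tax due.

Alternative floor tax:
  Adjusted income: $887,300 + $35,600 + $174,200 = $1,097,100
  Exemption: 20% × ($1,097,100 − $395,000) = $140,420 ≥ $31,000, so the exemption is fully phased out
  Base: $1,097,100 − $0 = $1,097,100
  $1,097,100 × 10% = $109,710

Regular income tax:
  $12,000 × 12% = $1,440
  $875,300 × 19% = $166,307
  → $167,747

$167,747 > $109,710, so the regular income tax governs.

$167,747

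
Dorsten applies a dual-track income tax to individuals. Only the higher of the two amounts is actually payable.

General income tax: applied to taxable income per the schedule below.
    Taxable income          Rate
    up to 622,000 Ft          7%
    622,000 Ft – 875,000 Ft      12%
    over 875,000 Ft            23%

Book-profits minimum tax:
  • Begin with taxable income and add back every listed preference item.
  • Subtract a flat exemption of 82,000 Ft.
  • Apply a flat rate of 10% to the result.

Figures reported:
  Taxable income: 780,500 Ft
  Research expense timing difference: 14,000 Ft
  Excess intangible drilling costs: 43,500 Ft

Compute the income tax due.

General income tax:
  622,000 Ft × 7% = 43,540 Ft
  158,500 Ft × 12% = 19,020 Ft
  → 62,560 Ft

Book-profits minimum tax:
  Adjusted income: 780,500 Ft + 14,000 Ft + 43,500 Ft = 838,000 Ft
  Less exemption 82,000 Ft → base 756,000 Ft
  756,000 Ft × 10% = 75,600 Ft

75,600 Ft > 62,560 Ft, so the book-profits minimum tax is the binding amount.

75,600 Ft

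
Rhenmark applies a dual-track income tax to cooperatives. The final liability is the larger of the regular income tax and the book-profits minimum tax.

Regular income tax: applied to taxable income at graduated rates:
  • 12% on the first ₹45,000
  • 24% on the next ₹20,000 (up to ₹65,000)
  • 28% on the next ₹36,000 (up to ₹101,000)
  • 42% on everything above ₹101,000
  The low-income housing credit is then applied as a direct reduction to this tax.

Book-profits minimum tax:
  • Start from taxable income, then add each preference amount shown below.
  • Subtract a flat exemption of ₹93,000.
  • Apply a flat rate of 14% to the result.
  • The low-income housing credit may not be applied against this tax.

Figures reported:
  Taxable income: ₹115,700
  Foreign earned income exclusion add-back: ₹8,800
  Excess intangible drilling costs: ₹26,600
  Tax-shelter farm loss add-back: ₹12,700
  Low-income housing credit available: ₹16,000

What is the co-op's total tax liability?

Book-profits minimum tax:
  Adjusted income: ₹115,700 + ₹8,800 + ₹26,600 + ₹12,700 = ₹163,800
  Less exemption ₹93,000 → base ₹70,800
  ₹70,800 × 14% = ₹9,912

Regular income tax:
  ₹45,000 × 12% = ₹5,400
  ₹20,000 × 24% = ₹4,800
  ₹36,000 × 28% = ₹10,080
  ₹14,700 × 42% = ₹6,174
  → ₹26,454
  Less low-income housing credit ₹16,000 → ₹10,454

₹10,454 > ₹9,912, so the regular income tax governs.

₹10,454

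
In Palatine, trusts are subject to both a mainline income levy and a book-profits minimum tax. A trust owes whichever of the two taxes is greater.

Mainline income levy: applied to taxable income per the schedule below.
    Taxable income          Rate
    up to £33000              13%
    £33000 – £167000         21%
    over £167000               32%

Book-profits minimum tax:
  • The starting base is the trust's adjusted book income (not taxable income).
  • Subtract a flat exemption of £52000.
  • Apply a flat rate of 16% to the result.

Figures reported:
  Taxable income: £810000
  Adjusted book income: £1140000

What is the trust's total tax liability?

Mainline income levy:
  £33000 × 13% = £4290
  £134000 × 21% = £28140
  £643000 × 32% = £205760
  → £238190

Book-profits minimum tax:
  Base (adjusted book income): £1140000
  Less exemption £52000 → base £1088000
  £1088000 × 16% = £174080

£238190 > £174080, so the mainline income levy governs.

£238190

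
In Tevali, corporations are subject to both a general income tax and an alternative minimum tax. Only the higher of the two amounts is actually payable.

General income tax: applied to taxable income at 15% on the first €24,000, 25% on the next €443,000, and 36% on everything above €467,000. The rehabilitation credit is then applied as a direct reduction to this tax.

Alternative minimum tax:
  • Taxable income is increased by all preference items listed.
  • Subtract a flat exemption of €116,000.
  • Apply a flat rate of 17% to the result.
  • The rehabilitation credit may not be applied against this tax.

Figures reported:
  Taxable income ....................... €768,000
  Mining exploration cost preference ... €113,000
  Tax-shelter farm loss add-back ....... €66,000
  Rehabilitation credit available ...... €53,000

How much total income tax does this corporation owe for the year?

€169,710

Alternative minimum tax:
  Adjusted income: €768,000 + €113,000 + €66,000 = €947,000
  Less exemption €116,000 → base €831,000
  €831,000 × 17% = €141,270

General income tax:
  €24,000 × 15% = €3,600
  €443,000 × 25% = €110,750
  €301,000 × 36% = €108,360
  → €222,710
  Less rehabilitation credit €53,000 → €169,710

€169,710 > €141,270, so the general income tax governs.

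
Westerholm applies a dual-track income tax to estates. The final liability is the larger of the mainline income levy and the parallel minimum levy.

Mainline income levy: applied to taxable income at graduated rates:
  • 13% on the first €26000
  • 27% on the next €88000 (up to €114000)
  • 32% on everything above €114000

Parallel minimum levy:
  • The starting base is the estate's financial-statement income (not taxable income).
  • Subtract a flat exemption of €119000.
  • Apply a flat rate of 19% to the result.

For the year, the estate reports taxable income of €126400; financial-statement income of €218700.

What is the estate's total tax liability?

Parallel minimum levy:
  Base (financial-statement income): €218700
  Less exemption €119000 → base €99700
  €99700 × 19% = €18943

Mainline income levy:
  €26000 × 13% = €3380
  €88000 × 27% = €23760
  €12400 × 32% = €3968
  → €31108

€31108 > €18943, so the mainline income levy governs.

€31108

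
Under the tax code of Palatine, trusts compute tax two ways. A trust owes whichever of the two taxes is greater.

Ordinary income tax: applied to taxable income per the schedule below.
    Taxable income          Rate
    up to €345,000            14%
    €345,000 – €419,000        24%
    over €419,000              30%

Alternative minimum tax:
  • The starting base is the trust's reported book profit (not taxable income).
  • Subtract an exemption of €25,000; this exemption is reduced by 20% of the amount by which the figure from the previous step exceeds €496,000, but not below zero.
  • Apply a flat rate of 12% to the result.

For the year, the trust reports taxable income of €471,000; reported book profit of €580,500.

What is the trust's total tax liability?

Alternative minimum tax:
  Base (reported book profit): €580,500
  Exemption: €25,000 − 20% × (€580,500 − €496,000) = €25,000 − €16,900 = €8,100
  Base: €580,500 − €8,100 = €572,400
  €572,400 × 12% = €68,688

Ordinary income tax:
  €345,000 × 14% = €48,300
  €74,000 × 24% = €17,760
  €52,000 × 30% = €15,600
  → €81,660

€81,660 > €68,688, so the ordinary income tax governs.

€81,660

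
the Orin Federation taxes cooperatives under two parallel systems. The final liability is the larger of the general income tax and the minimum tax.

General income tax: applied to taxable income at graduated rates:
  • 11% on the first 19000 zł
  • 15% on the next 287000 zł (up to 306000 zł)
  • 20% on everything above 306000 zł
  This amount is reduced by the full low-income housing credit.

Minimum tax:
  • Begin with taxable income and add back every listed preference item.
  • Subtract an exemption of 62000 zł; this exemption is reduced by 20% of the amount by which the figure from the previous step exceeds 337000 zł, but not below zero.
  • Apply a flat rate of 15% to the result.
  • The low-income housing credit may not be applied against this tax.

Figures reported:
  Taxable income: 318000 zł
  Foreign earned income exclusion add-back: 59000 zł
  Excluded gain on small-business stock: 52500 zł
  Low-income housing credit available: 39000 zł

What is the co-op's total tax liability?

Minimum tax:
  Adjusted income: 318000 zł + 59000 zł + 52500 zł = 429500 zł
  Exemption: 62000 zł − 20% × (429500 zł − 337000 zł) = 62000 zł − 18500 zł = 43500 zł
  Base: 429500 zł − 43500 zł = 386000 zł
  386000 zł × 15% = 57900 zł

General income tax:
  19000 zł × 11% = 2090 zł
  287000 zł × 15% = 43050 zł
  12000 zł × 20% = 2400 zł
  → 47540 zł
  Less low-income housing credit 39000 zł → 8540 zł

57900 zł > 8540 zł, so the minimum tax is the binding amount.

57900 zł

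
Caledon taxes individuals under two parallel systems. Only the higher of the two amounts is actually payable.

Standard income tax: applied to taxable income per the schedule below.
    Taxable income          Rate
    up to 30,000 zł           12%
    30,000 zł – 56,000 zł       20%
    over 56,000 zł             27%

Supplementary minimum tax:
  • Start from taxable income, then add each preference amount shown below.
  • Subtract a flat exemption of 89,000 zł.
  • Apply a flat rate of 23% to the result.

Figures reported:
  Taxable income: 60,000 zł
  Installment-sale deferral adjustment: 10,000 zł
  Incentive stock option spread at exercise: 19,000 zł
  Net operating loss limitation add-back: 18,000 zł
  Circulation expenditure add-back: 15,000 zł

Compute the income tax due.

9,880 zł

Standard income tax:
  30,000 zł × 12% = 3,600 zł
  26,000 zł × 20% = 5,200 zł
  4,000 zł × 27% = 1,080 zł
  → 9,880 zł

Supplementary minimum tax:
  Adjusted income: 60,000 zł + 10,000 zł + 19,000 zł + 18,000 zł + 15,000 zł = 122,000 zł
  Less exemption 89,000 zł → base 33,000 zł
  33,000 zł × 23% = 7,590 zł

9,880 zł > 7,590 zł, so the standard income tax governs.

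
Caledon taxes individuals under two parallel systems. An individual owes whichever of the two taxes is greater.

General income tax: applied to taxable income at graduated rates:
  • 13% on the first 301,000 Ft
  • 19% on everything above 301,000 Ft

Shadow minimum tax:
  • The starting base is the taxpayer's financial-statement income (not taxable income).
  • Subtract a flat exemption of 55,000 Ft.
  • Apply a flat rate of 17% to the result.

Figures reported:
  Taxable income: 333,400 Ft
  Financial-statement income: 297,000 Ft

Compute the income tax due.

45,286 Ft

General income tax:
  301,000 Ft × 13% = 39,130 Ft
  32,400 Ft × 19% = 6,156 Ft
  → 45,286 Ft

Shadow minimum tax:
  Base (financial-statement income): 297,000 Ft
  Less exemption 55,000 Ft → base 242,000 Ft
  242,000 Ft × 17% = 41,140 Ft

45,286 Ft > 41,140 Ft, so the general income tax governs.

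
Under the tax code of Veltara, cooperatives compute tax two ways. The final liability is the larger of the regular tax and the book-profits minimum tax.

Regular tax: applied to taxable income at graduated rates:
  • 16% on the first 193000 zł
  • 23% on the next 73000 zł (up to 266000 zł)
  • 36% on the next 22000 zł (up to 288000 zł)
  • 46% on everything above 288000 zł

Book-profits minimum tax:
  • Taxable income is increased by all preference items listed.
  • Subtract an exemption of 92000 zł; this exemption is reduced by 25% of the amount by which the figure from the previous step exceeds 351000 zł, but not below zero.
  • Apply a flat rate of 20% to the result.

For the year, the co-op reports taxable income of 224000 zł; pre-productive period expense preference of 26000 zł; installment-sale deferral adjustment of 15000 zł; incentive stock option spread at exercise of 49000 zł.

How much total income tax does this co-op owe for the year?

Regular tax:
  193000 zł × 16% = 30880 zł
  31000 zł × 23% = 7130 zł
  → 38010 zł

Book-profits minimum tax:
  Adjusted income: 224000 zł + 26000 zł + 15000 zł + 49000 zł = 314000 zł
  Exemption: 314000 zł ≤ 351000 zł, so full 92000 zł applies
  Base: 314000 zł − 92000 zł = 222000 zł
  222000 zł × 20% = 44400 zł

44400 zł > 38010 zł, so the book-profits minimum tax is the binding amount.

44400 zł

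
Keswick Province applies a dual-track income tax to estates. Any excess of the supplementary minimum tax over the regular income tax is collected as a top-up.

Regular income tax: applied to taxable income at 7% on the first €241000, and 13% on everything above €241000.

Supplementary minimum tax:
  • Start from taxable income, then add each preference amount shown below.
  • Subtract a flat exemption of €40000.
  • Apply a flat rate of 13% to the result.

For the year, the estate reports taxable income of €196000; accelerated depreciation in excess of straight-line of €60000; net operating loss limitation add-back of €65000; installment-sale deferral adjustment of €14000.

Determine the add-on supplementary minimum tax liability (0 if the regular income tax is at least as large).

€24630

Regular income tax:
  €196000 × 7% = €13720

Supplementary minimum tax:
  Adjusted income: €196000 + €60000 + €65000 + €14000 = €335000
  Less exemption €40000 → base €295000
  €295000 × 13% = €38350

Excess of supplementary minimum tax over regular income tax: €38350 − €13720 = €24630.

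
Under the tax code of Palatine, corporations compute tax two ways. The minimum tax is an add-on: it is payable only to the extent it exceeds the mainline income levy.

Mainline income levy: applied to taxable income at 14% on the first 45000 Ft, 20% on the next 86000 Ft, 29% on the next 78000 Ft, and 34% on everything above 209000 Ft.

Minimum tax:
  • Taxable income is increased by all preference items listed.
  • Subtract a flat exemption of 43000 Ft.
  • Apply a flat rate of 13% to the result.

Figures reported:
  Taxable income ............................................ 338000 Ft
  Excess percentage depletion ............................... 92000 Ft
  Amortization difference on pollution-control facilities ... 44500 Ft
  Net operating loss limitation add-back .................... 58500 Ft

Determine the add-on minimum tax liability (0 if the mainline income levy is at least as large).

Mainline income levy:
  45000 Ft × 14% = 6300 Ft
  86000 Ft × 20% = 17200 Ft
  78000 Ft × 29% = 22620 Ft
  129000 Ft × 34% = 43860 Ft
  → 89980 Ft

Minimum tax:
  Adjusted income: 338000 Ft + 92000 Ft + 44500 Ft + 58500 Ft = 533000 Ft
  Less exemption 43000 Ft → base 490000 Ft
  490000 Ft × 13% = 63700 Ft

63700 Ft ≤ 89980 Ft, so no add-on is due.

0 Ft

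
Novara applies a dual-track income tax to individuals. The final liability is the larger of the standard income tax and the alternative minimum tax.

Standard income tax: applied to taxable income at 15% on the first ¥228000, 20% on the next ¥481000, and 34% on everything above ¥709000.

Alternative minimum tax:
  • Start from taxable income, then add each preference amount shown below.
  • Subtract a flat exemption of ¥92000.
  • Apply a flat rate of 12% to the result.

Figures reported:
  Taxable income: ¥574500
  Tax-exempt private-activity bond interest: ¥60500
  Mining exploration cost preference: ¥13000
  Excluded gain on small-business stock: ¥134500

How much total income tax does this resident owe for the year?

Standard income tax:
  ¥228000 × 15% = ¥34200
  ¥346500 × 20% = ¥69300
  → ¥103500

Alternative minimum tax:
  Adjusted income: ¥574500 + ¥60500 + ¥13000 + ¥134500 = ¥782500
  Less exemption ¥92000 → base ¥690500
  ¥690500 × 12% = ¥82860

¥103500 > ¥82860, so the standard income tax governs.

¥103500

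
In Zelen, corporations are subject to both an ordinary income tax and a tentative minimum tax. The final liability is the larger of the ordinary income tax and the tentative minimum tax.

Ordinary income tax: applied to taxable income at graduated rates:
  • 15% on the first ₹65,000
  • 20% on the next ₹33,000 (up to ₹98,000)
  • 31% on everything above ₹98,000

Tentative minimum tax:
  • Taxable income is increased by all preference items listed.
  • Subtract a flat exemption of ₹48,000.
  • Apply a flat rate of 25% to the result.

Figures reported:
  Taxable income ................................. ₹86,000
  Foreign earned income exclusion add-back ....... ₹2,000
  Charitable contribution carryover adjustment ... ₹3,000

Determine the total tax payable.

₹13,950

Tentative minimum tax:
  Adjusted income: ₹86,000 + ₹2,000 + ₹3,000 = ₹91,000
  Less exemption ₹48,000 → base ₹43,000
  ₹43,000 × 25% = ₹10,750

Ordinary income tax:
  ₹65,000 × 15% = ₹9,750
  ₹21,000 × 20% = ₹4,200
  → ₹13,950

₹13,950 > ₹10,750, so the ordinary income tax governs.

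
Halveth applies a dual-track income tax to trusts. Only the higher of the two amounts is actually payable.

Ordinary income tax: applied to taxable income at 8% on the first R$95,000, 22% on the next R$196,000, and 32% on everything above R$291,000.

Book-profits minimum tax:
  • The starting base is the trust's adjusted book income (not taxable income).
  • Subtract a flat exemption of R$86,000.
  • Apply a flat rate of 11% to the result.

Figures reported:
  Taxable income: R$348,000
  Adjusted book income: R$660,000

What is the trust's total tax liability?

Book-profits minimum tax:
  Base (adjusted book income): R$660,000
  Less exemption R$86,000 → base R$574,000
  R$574,000 × 11% = R$63,140

Ordinary income tax:
  R$95,000 × 8% = R$7,600
  R$196,000 × 22% = R$43,120
  R$57,000 × 32% = R$18,240
  → R$68,960

R$68,960 > R$63,140, so the ordinary income tax governs.

R$68,960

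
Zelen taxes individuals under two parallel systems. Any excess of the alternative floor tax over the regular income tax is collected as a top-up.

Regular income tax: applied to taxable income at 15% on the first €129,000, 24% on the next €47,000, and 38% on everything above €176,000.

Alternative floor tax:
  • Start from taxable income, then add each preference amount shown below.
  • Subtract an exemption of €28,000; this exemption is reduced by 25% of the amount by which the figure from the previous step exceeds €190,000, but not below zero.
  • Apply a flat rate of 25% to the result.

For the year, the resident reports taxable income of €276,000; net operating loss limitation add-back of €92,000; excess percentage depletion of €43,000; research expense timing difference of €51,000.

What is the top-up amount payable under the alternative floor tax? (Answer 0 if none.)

€46,870

Alternative floor tax:
  Adjusted income: €276,000 + €92,000 + €43,000 + €51,000 = €462,000
  Exemption: 25% × (€462,000 − €190,000) = €68,000 ≥ €28,000, so the exemption is fully phased out
  Base: €462,000 − €0 = €462,000
  €462,000 × 25% = €115,500

Regular income tax:
  €129,000 × 15% = €19,350
  €47,000 × 24% = €11,280
  €100,000 × 38% = €38,000
  → €68,630

Excess of alternative floor tax over regular income tax: €115,500 − €68,630 = €46,870.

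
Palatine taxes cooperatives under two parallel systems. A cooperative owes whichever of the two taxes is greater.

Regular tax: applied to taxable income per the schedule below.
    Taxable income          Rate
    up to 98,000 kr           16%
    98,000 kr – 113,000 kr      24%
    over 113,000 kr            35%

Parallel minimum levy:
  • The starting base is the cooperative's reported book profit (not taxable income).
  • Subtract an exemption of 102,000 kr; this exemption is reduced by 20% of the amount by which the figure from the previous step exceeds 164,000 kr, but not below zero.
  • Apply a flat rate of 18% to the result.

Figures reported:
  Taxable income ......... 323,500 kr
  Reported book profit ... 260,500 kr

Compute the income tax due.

Regular tax:
  98,000 kr × 16% = 15,680 kr
  15,000 kr × 24% = 3,600 kr
  210,500 kr × 35% = 73,675 kr
  → 92,955 kr

Parallel minimum levy:
  Base (reported book profit): 260,500 kr
  Exemption: 102,000 kr − 20% × (260,500 kr − 164,000 kr) = 102,000 kr − 19,300 kr = 82,700 kr
  Base: 260,500 kr − 82,700 kr = 177,800 kr
  177,800 kr × 18% = 32,004 kr

92,955 kr > 32,004 kr, so the regular tax governs.

92,955 kr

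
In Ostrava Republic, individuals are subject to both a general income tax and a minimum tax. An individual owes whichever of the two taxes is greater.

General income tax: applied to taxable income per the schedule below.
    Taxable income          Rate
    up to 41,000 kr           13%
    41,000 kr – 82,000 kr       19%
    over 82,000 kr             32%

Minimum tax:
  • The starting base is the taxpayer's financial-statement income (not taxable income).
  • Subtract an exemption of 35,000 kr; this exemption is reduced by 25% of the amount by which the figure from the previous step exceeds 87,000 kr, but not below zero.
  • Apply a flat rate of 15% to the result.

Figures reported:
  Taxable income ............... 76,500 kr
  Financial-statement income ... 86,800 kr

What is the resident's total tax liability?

Minimum tax:
  Base (financial-statement income): 86,800 kr
  Exemption: 86,800 kr ≤ 87,000 kr, so full 35,000 kr applies
  Base: 86,800 kr − 35,000 kr = 51,800 kr
  51,800 kr × 15% = 7,770 kr

General income tax:
  41,000 kr × 13% = 5,330 kr
  35,500 kr × 19% = 6,745 kr
  → 12,075 kr

12,075 kr > 7,770 kr, so the general income tax governs.

12,075 kr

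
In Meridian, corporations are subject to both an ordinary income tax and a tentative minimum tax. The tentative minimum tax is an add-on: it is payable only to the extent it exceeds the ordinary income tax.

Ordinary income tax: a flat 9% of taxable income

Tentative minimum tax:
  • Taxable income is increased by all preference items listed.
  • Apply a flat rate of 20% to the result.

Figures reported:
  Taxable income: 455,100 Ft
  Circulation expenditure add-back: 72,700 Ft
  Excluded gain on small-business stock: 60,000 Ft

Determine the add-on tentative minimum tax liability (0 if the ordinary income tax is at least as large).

Ordinary income tax:
  455,100 Ft × 9% = 40,959 Ft

Tentative minimum tax:
  Adjusted income: 455,100 Ft + 72,700 Ft + 60,000 Ft = 587,800 Ft
  587,800 Ft × 20% = 117,560 Ft

Excess of tentative minimum tax over ordinary income tax: 117,560 Ft − 40,959 Ft = 76,601 Ft.

76,601 Ft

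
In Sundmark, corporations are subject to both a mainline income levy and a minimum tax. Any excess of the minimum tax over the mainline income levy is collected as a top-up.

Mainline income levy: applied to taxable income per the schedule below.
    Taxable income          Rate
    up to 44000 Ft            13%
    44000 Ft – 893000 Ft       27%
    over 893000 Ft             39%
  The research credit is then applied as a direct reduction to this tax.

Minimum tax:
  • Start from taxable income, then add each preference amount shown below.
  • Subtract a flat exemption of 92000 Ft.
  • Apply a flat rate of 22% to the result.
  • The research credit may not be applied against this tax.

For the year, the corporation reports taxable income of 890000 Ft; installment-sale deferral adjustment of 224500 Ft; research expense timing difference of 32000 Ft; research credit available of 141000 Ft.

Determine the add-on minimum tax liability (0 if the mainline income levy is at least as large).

138850 Ft

Minimum tax:
  Adjusted income: 890000 Ft + 224500 Ft + 32000 Ft = 1146500 Ft
  Less exemption 92000 Ft → base 1054500 Ft
  1054500 Ft × 22% = 231990 Ft

Mainline income levy:
  44000 Ft × 13% = 5720 Ft
  846000 Ft × 27% = 228420 Ft
  → 234140 Ft
  Less research credit 141000 Ft → 93140 Ft

Excess of minimum tax over mainline income levy: 231990 Ft − 93140 Ft = 138850 Ft.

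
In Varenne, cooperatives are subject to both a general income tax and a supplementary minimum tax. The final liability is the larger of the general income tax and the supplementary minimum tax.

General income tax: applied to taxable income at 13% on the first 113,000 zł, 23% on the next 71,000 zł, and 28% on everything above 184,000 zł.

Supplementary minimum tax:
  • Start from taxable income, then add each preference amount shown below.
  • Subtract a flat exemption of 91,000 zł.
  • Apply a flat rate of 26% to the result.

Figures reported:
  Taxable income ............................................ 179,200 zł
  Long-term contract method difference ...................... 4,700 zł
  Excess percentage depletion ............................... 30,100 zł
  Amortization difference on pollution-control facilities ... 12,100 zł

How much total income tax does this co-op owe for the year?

35,126 zł

Supplementary minimum tax:
  Adjusted income: 179,200 zł + 4,700 zł + 30,100 zł + 12,100 zł = 226,100 zł
  Less exemption 91,000 zł → base 135,100 zł
  135,100 zł × 26% = 35,126 zł

General income tax:
  113,000 zł × 13% = 14,690 zł
  66,200 zł × 23% = 15,226 zł
  → 29,916 zł

35,126 zł > 29,916 zł, so the supplementary minimum tax is the binding amount.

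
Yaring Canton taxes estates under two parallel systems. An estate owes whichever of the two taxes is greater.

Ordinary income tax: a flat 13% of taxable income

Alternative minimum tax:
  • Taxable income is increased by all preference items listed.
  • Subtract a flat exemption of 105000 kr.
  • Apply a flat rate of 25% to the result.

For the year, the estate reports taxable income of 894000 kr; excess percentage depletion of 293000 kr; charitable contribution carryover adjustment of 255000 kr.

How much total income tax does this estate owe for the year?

334250 kr

Alternative minimum tax:
  Adjusted income: 894000 kr + 293000 kr + 255000 kr = 1442000 kr
  Less exemption 105000 kr → base 1337000 kr
  1337000 kr × 25% = 334250 kr

Ordinary income tax:
  894000 kr × 13% = 116220 kr

334250 kr > 116220 kr, so the alternative minimum tax is the binding amount.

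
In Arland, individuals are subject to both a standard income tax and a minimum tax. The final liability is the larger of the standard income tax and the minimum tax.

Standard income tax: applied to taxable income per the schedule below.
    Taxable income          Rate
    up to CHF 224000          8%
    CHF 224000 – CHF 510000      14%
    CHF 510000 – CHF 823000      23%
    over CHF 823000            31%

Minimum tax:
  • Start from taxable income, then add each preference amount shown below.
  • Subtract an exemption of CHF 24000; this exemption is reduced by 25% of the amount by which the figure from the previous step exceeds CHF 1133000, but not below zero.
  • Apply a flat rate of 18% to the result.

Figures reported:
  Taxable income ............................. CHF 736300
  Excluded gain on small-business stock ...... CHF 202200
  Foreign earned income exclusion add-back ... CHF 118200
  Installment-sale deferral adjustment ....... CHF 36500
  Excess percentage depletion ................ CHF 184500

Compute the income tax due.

CHF 229986

Standard income tax:
  CHF 224000 × 8% = CHF 17920
  CHF 286000 × 14% = CHF 40040
  CHF 226300 × 23% = CHF 52049
  → CHF 110009

Minimum tax:
  Adjusted income: CHF 736300 + CHF 202200 + CHF 118200 + CHF 36500 + CHF 184500 = CHF 1277700
  Exemption: 25% × (CHF 1277700 − CHF 1133000) = CHF 36175 ≥ CHF 24000, so the exemption is fully phased out
  Base: CHF 1277700 − CHF 0 = CHF 1277700
  CHF 1277700 × 18% = CHF 229986

CHF 229986 > CHF 110009, so the minimum tax is the binding amount.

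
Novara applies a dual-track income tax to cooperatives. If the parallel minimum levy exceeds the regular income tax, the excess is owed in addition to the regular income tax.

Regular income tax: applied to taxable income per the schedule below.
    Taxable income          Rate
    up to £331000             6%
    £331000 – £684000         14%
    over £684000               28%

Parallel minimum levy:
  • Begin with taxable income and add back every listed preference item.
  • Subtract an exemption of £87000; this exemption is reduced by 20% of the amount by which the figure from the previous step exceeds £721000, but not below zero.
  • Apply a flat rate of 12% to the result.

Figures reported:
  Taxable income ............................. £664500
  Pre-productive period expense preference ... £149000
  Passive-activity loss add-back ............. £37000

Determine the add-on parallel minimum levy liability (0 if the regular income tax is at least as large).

£28178

Regular income tax:
  £331000 × 6% = £19860
  £333500 × 14% = £46690
  → £66550

Parallel minimum levy:
  Adjusted income: £664500 + £149000 + £37000 = £850500
  Exemption: £87000 − 20% × (£850500 − £721000) = £87000 − £25900 = £61100
  Base: £850500 − £61100 = £789400
  £789400 × 12% = £94728

Excess of parallel minimum levy over regular income tax: £94728 − £66550 = £28178.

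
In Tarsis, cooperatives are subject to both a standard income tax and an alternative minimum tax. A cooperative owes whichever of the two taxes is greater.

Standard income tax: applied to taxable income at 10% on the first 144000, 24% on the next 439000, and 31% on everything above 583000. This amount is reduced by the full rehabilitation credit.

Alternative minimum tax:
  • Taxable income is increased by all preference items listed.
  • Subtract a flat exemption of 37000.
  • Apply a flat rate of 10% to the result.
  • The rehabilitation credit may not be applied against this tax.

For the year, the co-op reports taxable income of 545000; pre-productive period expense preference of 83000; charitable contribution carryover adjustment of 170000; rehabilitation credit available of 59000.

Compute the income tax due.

Alternative minimum tax:
  Adjusted income: 545000 + 83000 + 170000 = 798000
  Less exemption 37000 → base 761000
  761000 × 10% = 76100

Standard income tax:
  144000 × 10% = 14400
  401000 × 24% = 96240
  → 110640
  Less rehabilitation credit 59000 → 51640

76100 > 51640, so the alternative minimum tax is the binding amount.

76100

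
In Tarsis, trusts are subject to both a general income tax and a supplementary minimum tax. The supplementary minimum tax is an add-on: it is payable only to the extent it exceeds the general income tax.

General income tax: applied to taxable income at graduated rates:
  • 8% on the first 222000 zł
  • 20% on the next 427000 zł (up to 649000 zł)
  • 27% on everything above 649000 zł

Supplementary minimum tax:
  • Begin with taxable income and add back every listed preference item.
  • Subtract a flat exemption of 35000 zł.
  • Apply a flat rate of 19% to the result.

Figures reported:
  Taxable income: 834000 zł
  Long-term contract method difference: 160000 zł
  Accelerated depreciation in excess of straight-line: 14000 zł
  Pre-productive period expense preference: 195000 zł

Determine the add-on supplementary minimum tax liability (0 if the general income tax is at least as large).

68810 zł

Supplementary minimum tax:
  Adjusted income: 834000 zł + 160000 zł + 14000 zł + 195000 zł = 1203000 zł
  Less exemption 35000 zł → base 1168000 zł
  1168000 zł × 19% = 221920 zł

General income tax:
  222000 zł × 8% = 17760 zł
  427000 zł × 20% = 85400 zł
  185000 zł × 27% = 49950 zł
  → 153110 zł

Excess of supplementary minimum tax over general income tax: 221920 zł − 153110 zł = 68810 zł.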